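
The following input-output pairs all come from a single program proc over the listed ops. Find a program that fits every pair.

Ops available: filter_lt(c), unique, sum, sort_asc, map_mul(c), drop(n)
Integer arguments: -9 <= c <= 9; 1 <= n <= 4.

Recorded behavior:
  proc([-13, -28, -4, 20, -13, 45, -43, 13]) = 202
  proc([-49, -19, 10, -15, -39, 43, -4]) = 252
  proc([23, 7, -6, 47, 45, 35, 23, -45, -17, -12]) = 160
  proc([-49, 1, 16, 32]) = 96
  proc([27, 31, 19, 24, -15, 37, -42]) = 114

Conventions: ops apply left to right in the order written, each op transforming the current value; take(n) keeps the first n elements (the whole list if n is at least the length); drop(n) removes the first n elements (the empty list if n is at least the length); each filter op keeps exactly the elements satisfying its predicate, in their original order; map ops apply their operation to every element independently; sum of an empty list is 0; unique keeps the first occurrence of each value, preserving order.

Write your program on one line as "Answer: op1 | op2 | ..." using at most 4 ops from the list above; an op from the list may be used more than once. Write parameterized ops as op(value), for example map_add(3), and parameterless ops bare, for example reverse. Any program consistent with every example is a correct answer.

filter_lt(5) | sort_asc | map_mul(-2) | sum

Check, running the answer program on each example:
  [-13, -28, -4, 20, -13, 45, -43, 13] -> [-13, -28, -4, -13, -43] -> [-43, -28, -13, -13, -4] -> [86, 56, 26, 26, 8] -> 202
  [-49, -19, 10, -15, -39, 43, -4] -> [-49, -19, -15, -39, -4] -> [-49, -39, -19, -15, -4] -> [98, 78, 38, 30, 8] -> 252
  [23, 7, -6, 47, 45, 35, 23, -45, -17, -12] -> [-6, -45, -17, -12] -> [-45, -17, -12, -6] -> [90, 34, 24, 12] -> 160
  [-49, 1, 16, 32] -> [-49, 1] -> [-49, 1] -> [98, -2] -> 96
  [27, 31, 19, 24, -15, 37, -42] -> [-15, -42] -> [-42, -15] -> [84, 30] -> 114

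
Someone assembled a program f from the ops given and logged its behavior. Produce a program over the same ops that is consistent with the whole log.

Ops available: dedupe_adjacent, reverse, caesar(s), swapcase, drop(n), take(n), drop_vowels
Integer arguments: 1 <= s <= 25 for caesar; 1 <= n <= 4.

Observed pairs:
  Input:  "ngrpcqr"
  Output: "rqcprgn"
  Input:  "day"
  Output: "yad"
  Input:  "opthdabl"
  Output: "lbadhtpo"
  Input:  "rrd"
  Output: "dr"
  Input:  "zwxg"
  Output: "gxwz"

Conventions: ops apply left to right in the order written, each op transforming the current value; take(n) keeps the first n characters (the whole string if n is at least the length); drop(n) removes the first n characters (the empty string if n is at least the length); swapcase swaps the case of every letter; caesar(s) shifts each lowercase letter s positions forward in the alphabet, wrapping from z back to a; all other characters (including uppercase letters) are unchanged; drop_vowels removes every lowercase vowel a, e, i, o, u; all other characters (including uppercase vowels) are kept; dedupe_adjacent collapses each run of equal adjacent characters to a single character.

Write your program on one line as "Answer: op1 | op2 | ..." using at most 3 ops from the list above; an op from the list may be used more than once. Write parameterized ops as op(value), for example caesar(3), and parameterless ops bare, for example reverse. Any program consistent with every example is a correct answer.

reverse | dedupe_adjacent

Check, running the answer program on each example:
  "ngrpcqr" -> "rqcprgn" -> "rqcprgn"
  "day" -> "yad" -> "yad"
  "opthdabl" -> "lbadhtpo" -> "lbadhtpo"
  "rrd" -> "drr" -> "dr"
  "zwxg" -> "gxwz" -> "gxwz"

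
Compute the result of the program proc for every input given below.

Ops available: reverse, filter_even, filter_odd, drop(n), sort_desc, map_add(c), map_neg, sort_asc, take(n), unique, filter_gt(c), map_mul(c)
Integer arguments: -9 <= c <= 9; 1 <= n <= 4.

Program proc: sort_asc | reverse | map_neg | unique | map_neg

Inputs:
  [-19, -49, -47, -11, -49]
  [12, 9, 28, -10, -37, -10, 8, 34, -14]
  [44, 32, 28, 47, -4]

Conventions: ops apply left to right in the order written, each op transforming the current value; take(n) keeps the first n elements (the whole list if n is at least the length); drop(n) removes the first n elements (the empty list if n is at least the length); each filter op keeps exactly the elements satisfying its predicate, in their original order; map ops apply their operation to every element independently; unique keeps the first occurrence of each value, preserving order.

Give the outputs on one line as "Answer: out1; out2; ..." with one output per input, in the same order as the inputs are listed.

Execution, op by op:
  [-19, -49, -47, -11, -49] -> [-49, -49, -47, -19, -11] -> [-11, -19, -47, -49, -49] -> [11, 19, 47, 49, 49] -> [11, 19, 47, 49] -> [-11, -19, -47, -49]
  [12, 9, 28, -10, -37, -10, 8, 34, -14] -> [-37, -14, -10, -10, 8, 9, 12, 28, 34] -> [34, 28, 12, 9, 8, -10, -10, -14, -37] -> [-34, -28, -12, -9, -8, 10, 10, 14, 37] -> [-34, -28, -12, -9, -8, 10, 14, 37] -> [34, 28, 12, 9, 8, -10, -14, -37]
  [44, 32, 28, 47, -4] -> [-4, 28, 32, 44, 47] -> [47, 44, 32, 28, -4] -> [-47, -44, -32, -28, 4] -> [-47, -44, -32, -28, 4] -> [47, 44, 32, 28, -4]

[-11, -19, -47, -49]; [34, 28, 12, 9, 8, -10, -14, -37]; [47, 44, 32, 28, -4]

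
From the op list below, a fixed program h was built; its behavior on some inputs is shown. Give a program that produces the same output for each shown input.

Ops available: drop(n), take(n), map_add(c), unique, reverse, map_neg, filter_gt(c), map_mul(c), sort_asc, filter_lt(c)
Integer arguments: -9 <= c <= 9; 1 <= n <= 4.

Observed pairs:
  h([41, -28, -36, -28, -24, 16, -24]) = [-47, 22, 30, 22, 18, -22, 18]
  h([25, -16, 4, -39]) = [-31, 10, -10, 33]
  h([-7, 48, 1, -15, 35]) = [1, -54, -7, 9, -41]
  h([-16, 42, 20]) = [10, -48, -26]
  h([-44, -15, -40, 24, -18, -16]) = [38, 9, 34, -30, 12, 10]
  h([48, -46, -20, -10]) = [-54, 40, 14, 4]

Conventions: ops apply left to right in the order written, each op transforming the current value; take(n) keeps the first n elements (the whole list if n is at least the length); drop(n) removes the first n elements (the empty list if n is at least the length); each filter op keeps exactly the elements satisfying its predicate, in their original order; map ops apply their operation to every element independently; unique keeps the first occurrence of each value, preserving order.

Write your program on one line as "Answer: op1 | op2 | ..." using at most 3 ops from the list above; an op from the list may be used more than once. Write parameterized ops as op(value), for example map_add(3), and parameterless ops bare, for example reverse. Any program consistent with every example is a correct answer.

map_neg | map_add(-6)

Check, running the answer program on each example:
  [41, -28, -36, -28, -24, 16, -24] -> [-41, 28, 36, 28, 24, -16, 24] -> [-47, 22, 30, 22, 18, -22, 18]
  [25, -16, 4, -39] -> [-25, 16, -4, 39] -> [-31, 10, -10, 33]
  [-7, 48, 1, -15, 35] -> [7, -48, -1, 15, -35] -> [1, -54, -7, 9, -41]
  [-16, 42, 20] -> [16, -42, -20] -> [10, -48, -26]
  [-44, -15, -40, 24, -18, -16] -> [44, 15, 40, -24, 18, 16] -> [38, 9, 34, -30, 12, 10]
  [48, -46, -20, -10] -> [-48, 46, 20, 10] -> [-54, 40, 14, 4]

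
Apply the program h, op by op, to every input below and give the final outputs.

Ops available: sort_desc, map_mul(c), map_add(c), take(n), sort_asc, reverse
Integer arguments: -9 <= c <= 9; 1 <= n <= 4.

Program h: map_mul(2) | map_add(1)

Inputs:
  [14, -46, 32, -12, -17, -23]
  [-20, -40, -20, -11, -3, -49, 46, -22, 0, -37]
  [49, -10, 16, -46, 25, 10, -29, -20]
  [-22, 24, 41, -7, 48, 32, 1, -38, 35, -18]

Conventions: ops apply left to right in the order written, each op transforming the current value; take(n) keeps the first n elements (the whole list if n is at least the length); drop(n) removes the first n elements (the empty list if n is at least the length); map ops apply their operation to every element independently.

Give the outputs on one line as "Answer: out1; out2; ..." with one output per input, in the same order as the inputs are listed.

Execution, op by op:
  [14, -46, 32, -12, -17, -23] -> [28, -92, 64, -24, -34, -46] -> [29, -91, 65, -23, -33, -45]
  [-20, -40, -20, -11, -3, -49, 46, -22, 0, -37] -> [-40, -80, -40, -22, -6, -98, 92, -44, 0, -74] -> [-39, -79, -39, -21, -5, -97, 93, -43, 1, -73]
  [49, -10, 16, -46, 25, 10, -29, -20] -> [98, -20, 32, -92, 50, 20, -58, -40] -> [99, -19, 33, -91, 51, 21, -57, -39]
  [-22, 24, 41, -7, 48, 32, 1, -38, 35, -18] -> [-44, 48, 82, -14, 96, 64, 2, -76, 70, -36] -> [-43, 49, 83, -13, 97, 65, 3, -75, 71, -35]

[29, -91, 65, -23, -33, -45]; [-39, -79, -39, -21, -5, -97, 93, -43, 1, -73]; [99, -19, 33, -91, 51, 21, -57, -39]; [-43, 49, 83, -13, 97, 65, 3, -75, 71, -35]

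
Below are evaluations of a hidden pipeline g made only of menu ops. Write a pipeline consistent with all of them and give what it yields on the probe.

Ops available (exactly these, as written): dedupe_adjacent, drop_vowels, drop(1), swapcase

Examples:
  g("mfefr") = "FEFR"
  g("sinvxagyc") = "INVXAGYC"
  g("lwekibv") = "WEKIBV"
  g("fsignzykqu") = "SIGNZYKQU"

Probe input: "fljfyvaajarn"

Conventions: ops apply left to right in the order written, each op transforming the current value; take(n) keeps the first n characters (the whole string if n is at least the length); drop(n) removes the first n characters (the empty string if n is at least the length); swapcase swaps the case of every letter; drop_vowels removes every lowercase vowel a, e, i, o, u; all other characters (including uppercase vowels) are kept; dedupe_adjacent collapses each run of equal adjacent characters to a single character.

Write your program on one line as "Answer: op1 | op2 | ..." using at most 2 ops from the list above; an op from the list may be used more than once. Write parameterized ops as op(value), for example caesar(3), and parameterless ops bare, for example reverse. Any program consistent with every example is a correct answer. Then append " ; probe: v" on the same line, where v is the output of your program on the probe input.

drop(1) | swapcase ; probe: "LJFYVAAJARN"

Check, running the answer program on each example:
  "mfefr" -> "fefr" -> "FEFR"
  "sinvxagyc" -> "invxagyc" -> "INVXAGYC"
  "lwekibv" -> "wekibv" -> "WEKIBV"
  "fsignzykqu" -> "signzykqu" -> "SIGNZYKQU"
  probe: "fljfyvaajarn" -> "ljfyvaajarn" -> "LJFYVAAJARN"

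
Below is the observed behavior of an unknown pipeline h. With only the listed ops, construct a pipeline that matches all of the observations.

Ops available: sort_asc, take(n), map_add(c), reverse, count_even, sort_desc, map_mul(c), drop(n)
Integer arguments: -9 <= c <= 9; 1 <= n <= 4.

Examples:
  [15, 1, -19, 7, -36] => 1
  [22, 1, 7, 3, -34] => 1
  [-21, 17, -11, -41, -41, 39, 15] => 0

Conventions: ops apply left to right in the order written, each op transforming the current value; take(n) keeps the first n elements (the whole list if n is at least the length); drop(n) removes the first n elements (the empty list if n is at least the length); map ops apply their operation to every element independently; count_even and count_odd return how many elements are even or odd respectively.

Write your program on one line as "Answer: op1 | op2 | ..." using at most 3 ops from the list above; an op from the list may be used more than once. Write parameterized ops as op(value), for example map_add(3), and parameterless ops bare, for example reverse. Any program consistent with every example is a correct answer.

drop(3) | sort_desc | count_even

Check, running the answer program on each example:
  [15, 1, -19, 7, -36] -> [7, -36] -> [7, -36] -> 1
  [22, 1, 7, 3, -34] -> [3, -34] -> [3, -34] -> 1
  [-21, 17, -11, -41, -41, 39, 15] -> [-41, -41, 39, 15] -> [39, 15, -41, -41] -> 0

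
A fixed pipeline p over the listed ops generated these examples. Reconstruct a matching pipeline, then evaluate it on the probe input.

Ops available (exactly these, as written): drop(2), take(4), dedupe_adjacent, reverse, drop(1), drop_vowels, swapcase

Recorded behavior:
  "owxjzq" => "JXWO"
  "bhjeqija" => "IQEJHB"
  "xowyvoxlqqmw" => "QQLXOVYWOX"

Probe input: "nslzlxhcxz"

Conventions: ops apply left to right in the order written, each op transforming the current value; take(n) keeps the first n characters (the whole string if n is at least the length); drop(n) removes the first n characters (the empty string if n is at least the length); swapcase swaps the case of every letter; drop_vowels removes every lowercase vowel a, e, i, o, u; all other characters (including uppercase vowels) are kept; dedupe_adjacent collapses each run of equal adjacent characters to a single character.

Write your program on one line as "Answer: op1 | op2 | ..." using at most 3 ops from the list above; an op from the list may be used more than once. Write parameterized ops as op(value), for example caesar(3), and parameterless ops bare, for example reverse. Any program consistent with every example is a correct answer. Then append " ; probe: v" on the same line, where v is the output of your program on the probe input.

reverse | drop(2) | swapcase ; probe: "CHXLZLSN"

Check, running the answer program on each example:
  "owxjzq" -> "qzjxwo" -> "jxwo" -> "JXWO"
  "bhjeqija" -> "ajiqejhb" -> "iqejhb" -> "IQEJHB"
  "xowyvoxlqqmw" -> "wmqqlxovywox" -> "qqlxovywox" -> "QQLXOVYWOX"
  probe: "nslzlxhcxz" -> "zxchxlzlsn" -> "chxlzlsn" -> "CHXLZLSN"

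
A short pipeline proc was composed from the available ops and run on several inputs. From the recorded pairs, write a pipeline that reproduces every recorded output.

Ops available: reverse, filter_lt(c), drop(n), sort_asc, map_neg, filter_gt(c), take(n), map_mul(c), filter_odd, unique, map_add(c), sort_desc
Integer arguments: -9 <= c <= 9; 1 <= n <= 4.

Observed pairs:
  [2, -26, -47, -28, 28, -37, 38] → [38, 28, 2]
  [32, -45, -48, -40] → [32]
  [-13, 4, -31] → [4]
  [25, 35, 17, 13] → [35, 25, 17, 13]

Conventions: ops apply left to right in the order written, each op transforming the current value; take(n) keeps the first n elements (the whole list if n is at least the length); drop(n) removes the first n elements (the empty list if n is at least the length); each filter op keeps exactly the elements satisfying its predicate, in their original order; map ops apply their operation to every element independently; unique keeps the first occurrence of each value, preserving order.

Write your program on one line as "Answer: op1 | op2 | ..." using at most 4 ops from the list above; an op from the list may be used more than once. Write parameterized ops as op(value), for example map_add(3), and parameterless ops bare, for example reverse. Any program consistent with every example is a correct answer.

sort_asc | sort_desc | filter_gt(-8)

Check, running the answer program on each example:
  [2, -26, -47, -28, 28, -37, 38] -> [-47, -37, -28, -26, 2, 28, 38] -> [38, 28, 2, -26, -28, -37, -47] -> [38, 28, 2]
  [32, -45, -48, -40] -> [-48, -45, -40, 32] -> [32, -40, -45, -48] -> [32]
  [-13, 4, -31] -> [-31, -13, 4] -> [4, -13, -31] -> [4]
  [25, 35, 17, 13] -> [13, 17, 25, 35] -> [35, 25, 17, 13] -> [35, 25, 17, 13]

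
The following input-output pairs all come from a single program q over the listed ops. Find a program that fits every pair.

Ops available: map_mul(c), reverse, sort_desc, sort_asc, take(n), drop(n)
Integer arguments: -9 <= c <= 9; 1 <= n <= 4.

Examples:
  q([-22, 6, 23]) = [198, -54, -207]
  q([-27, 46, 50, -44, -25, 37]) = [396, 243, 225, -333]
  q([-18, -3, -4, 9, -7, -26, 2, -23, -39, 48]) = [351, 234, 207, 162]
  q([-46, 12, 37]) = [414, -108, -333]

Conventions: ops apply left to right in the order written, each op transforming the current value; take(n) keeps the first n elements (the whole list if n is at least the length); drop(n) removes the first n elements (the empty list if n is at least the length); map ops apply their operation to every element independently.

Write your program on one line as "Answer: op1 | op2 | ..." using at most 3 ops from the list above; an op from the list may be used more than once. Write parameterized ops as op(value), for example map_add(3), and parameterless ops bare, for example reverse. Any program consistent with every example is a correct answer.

map_mul(-9) | sort_desc | take(4)

Check, running the answer program on each example:
  [-22, 6, 23] -> [198, -54, -207] -> [198, -54, -207] -> [198, -54, -207]
  [-27, 46, 50, -44, -25, 37] -> [243, -414, -450, 396, 225, -333] -> [396, 243, 225, -333, -414, -450] -> [396, 243, 225, -333]
  [-18, -3, -4, 9, -7, -26, 2, -23, -39, 48] -> [162, 27, 36, -81, 63, 234, -18, 207, 351, -432] -> [351, 234, 207, 162, 63, 36, 27, -18, -81, -432] -> [351, 234, 207, 162]
  [-46, 12, 37] -> [414, -108, -333] -> [414, -108, -333] -> [414, -108, -333]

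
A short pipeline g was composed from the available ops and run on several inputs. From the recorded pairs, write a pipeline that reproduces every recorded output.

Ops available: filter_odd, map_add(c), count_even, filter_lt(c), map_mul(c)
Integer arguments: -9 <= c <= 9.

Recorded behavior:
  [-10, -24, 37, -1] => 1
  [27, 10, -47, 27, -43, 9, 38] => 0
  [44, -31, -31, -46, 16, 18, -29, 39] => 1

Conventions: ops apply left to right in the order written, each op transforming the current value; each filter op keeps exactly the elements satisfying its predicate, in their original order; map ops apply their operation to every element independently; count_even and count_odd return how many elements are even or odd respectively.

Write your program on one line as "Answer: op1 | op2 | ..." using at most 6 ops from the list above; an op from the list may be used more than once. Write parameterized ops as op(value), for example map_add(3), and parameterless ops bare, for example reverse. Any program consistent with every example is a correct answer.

map_add(6) | filter_lt(-5) | map_add(-2) | map_mul(-7) | count_even

Check, running the answer program on each example:
  [-10, -24, 37, -1] -> [-4, -18, 43, 5] -> [-18] -> [-20] -> [140] -> 1
  [27, 10, -47, 27, -43, 9, 38] -> [33, 16, -41, 33, -37, 15, 44] -> [-41, -37] -> [-43, -39] -> [301, 273] -> 0
  [44, -31, -31, -46, 16, 18, -29, 39] -> [50, -25, -25, -40, 22, 24, -23, 45] -> [-25, -25, -40, -23] -> [-27, -27, -42, -25] -> [189, 189, 294, 175] -> 1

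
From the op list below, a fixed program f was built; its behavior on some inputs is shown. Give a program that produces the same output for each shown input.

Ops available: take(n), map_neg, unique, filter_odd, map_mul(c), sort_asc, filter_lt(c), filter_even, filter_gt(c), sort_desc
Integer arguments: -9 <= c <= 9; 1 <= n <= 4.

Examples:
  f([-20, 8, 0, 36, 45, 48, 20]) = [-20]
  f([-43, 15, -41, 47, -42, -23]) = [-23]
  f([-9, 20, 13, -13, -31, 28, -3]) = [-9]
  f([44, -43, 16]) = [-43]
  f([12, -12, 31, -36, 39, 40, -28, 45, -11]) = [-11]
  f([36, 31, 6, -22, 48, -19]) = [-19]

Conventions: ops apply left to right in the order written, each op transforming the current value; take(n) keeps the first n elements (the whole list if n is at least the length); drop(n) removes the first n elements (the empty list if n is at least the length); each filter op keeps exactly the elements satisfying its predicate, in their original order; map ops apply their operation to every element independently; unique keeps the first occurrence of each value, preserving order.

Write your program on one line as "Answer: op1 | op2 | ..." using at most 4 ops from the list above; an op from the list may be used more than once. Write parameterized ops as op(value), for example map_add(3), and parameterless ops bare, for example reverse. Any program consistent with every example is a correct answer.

filter_lt(-8) | sort_desc | take(1)

Check, running the answer program on each example:
  [-20, 8, 0, 36, 45, 48, 20] -> [-20] -> [-20] -> [-20]
  [-43, 15, -41, 47, -42, -23] -> [-43, -41, -42, -23] -> [-23, -41, -42, -43] -> [-23]
  [-9, 20, 13, -13, -31, 28, -3] -> [-9, -13, -31] -> [-9, -13, -31] -> [-9]
  [44, -43, 16] -> [-43] -> [-43] -> [-43]
  [12, -12, 31, -36, 39, 40, -28, 45, -11] -> [-12, -36, -28, -11] -> [-11, -12, -28, -36] -> [-11]
  [36, 31, 6, -22, 48, -19] -> [-22, -19] -> [-19, -22] -> [-19]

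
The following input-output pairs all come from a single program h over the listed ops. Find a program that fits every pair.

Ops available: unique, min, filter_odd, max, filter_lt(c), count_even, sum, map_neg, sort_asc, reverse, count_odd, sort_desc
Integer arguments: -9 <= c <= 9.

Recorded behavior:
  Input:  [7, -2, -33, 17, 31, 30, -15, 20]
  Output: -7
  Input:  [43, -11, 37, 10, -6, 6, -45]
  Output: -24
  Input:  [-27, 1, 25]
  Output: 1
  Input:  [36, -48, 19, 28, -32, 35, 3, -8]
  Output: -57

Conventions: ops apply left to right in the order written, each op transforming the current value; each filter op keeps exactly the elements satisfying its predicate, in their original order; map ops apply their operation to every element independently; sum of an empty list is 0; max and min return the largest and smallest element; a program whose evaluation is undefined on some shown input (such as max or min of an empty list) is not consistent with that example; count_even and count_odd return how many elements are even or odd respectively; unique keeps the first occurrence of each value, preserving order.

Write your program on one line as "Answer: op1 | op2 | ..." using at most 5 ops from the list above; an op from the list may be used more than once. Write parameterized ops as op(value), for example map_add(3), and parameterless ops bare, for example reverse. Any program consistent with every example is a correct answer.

map_neg | reverse | sort_asc | filter_odd | sum

Check, running the answer program on each example:
  [7, -2, -33, 17, 31, 30, -15, 20] -> [-7, 2, 33, -17, -31, -30, 15, -20] -> [-20, 15, -30, -31, -17, 33, 2, -7] -> [-31, -30, -20, -17, -7, 2, 15, 33] -> [-31, -17, -7, 15, 33] -> -7
  [43, -11, 37, 10, -6, 6, -45] -> [-43, 11, -37, -10, 6, -6, 45] -> [45, -6, 6, -10, -37, 11, -43] -> [-43, -37, -10, -6, 6, 11, 45] -> [-43, -37, 11, 45] -> -24
  [-27, 1, 25] -> [27, -1, -25] -> [-25, -1, 27] -> [-25, -1, 27] -> [-25, -1, 27] -> 1
  [36, -48, 19, 28, -32, 35, 3, -8] -> [-36, 48, -19, -28, 32, -35, -3, 8] -> [8, -3, -35, 32, -28, -19, 48, -36] -> [-36, -35, -28, -19, -3, 8, 32, 48] -> [-35, -19, -3] -> -57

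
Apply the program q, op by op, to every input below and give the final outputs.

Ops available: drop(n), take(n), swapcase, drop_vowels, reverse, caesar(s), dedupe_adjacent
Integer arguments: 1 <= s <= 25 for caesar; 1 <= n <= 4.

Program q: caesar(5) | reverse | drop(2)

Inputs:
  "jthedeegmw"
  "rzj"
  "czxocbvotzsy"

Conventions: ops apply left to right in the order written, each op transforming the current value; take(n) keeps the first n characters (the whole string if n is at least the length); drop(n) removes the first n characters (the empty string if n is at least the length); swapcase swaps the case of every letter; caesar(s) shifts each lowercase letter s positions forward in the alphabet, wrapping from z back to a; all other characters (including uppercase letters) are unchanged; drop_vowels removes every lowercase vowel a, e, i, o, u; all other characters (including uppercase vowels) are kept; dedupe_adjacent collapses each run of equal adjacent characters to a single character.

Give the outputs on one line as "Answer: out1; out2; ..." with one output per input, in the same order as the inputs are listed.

Execution, op by op:
  "jthedeegmw" -> "oymjijjlrb" -> "brljjijmyo" -> "ljjijmyo"
  "rzj" -> "weo" -> "oew" -> "w"
  "czxocbvotzsy" -> "hecthgatyexd" -> "dxeytaghtceh" -> "eytaghtceh"

"ljjijmyo"; "w"; "eytaghtceh"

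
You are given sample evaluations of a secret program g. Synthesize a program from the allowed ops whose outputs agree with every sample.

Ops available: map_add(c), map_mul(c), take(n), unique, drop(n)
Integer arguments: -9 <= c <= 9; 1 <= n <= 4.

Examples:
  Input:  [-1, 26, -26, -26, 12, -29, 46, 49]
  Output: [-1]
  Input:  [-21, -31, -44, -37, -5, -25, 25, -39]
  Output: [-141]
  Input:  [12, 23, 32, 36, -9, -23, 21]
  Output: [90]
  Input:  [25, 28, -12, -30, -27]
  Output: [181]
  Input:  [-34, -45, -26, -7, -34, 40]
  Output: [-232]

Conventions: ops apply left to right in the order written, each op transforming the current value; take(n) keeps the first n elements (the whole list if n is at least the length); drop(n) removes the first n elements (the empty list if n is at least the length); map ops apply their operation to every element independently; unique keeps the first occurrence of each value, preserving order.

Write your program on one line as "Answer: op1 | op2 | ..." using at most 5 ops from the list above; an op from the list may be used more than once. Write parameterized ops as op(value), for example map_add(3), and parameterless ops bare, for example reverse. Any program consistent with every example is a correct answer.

unique | map_mul(7) | map_add(7) | map_add(-1) | take(1)

Check, running the answer program on each example:
  [-1, 26, -26, -26, 12, -29, 46, 49] -> [-1, 26, -26, 12, -29, 46, 49] -> [-7, 182, -182, 84, -203, 322, 343] -> [0, 189, -175, 91, -196, 329, 350] -> [-1, 188, -176, 90, -197, 328, 349] -> [-1]
  [-21, -31, -44, -37, -5, -25, 25, -39] -> [-21, -31, -44, -37, -5, -25, 25, -39] -> [-147, -217, -308, -259, -35, -175, 175, -273] -> [-140, -210, -301, -252, -28, -168, 182, -266] -> [-141, -211, -302, -253, -29, -169, 181, -267] -> [-141]
  [12, 23, 32, 36, -9, -23, 21] -> [12, 23, 32, 36, -9, -23, 21] -> [84, 161, 224, 252, -63, -161, 147] -> [91, 168, 231, 259, -56, -154, 154] -> [90, 167, 230, 258, -57, -155, 153] -> [90]
  [25, 28, -12, -30, -27] -> [25, 28, -12, -30, -27] -> [175, 196, -84, -210, -189] -> [182, 203, -77, -203, -182] -> [181, 202, -78, -204, -183] -> [181]
  [-34, -45, -26, -7, -34, 40] -> [-34, -45, -26, -7, 40] -> [-238, -315, -182, -49, 280] -> [-231, -308, -175, -42, 287] -> [-232, -309, -176, -43, 286] -> [-232]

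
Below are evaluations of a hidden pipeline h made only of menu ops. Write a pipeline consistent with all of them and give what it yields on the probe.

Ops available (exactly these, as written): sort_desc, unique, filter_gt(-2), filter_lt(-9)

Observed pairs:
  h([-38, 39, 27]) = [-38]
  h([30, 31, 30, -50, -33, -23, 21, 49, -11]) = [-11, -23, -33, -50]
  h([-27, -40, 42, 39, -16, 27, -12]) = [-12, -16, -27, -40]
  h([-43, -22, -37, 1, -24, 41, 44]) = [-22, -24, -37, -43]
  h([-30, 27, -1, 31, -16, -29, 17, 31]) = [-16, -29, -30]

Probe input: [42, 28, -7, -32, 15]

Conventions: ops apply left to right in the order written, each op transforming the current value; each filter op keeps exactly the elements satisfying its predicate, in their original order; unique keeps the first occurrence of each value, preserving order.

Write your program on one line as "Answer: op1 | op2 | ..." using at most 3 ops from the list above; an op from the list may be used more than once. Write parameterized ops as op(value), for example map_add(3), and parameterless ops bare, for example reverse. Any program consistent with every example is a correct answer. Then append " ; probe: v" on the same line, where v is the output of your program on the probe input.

filter_lt(-9) | sort_desc ; probe: [-32]

Check, running the answer program on each example:
  [-38, 39, 27] -> [-38] -> [-38]
  [30, 31, 30, -50, -33, -23, 21, 49, -11] -> [-50, -33, -23, -11] -> [-11, -23, -33, -50]
  [-27, -40, 42, 39, -16, 27, -12] -> [-27, -40, -16, -12] -> [-12, -16, -27, -40]
  [-43, -22, -37, 1, -24, 41, 44] -> [-43, -22, -37, -24] -> [-22, -24, -37, -43]
  [-30, 27, -1, 31, -16, -29, 17, 31] -> [-30, -16, -29] -> [-16, -29, -30]
  probe: [42, 28, -7, -32, 15] -> [-32] -> [-32]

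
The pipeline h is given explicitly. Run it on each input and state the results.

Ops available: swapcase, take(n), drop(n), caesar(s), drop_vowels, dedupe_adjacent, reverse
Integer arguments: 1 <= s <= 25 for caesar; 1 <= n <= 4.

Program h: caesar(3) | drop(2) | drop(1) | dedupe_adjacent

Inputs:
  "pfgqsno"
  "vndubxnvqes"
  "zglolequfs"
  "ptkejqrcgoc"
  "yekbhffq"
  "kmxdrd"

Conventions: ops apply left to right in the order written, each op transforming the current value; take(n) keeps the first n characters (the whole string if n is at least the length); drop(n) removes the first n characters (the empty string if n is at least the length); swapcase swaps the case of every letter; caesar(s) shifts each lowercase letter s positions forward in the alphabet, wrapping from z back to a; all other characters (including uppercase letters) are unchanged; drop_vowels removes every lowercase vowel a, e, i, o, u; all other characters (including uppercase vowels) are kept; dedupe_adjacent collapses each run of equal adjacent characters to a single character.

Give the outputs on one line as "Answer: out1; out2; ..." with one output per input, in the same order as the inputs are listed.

Execution, op by op:
  "pfgqsno" -> "sijtvqr" -> "jtvqr" -> "tvqr" -> "tvqr"
  "vndubxnvqes" -> "yqgxeaqythv" -> "gxeaqythv" -> "xeaqythv" -> "xeaqythv"
  "zglolequfs" -> "cjorohtxiv" -> "orohtxiv" -> "rohtxiv" -> "rohtxiv"
  "ptkejqrcgoc" -> "swnhmtufjrf" -> "nhmtufjrf" -> "hmtufjrf" -> "hmtufjrf"
  "yekbhffq" -> "bhnekiit" -> "nekiit" -> "ekiit" -> "ekit"
  "kmxdrd" -> "npagug" -> "agug" -> "gug" -> "gug"

"tvqr"; "xeaqythv"; "rohtxiv"; "hmtufjrf"; "ekit"; "gug"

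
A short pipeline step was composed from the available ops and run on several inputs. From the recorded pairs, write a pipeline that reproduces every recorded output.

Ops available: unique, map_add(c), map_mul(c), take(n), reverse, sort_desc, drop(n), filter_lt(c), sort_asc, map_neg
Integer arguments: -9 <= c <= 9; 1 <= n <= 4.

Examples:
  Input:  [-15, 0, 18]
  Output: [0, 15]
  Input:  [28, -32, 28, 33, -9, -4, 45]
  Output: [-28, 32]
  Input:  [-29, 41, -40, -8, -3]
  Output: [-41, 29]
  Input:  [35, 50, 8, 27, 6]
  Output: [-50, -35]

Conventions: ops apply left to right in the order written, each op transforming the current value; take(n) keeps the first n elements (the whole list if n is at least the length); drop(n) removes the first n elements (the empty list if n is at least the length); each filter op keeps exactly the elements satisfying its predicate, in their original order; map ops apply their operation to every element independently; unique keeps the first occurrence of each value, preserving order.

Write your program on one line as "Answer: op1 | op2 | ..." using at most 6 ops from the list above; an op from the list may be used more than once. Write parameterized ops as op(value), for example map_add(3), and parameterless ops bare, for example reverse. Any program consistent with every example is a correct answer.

map_neg | unique | take(2) | sort_desc | sort_asc

Check, running the answer program on each example:
  [-15, 0, 18] -> [15, 0, -18] -> [15, 0, -18] -> [15, 0] -> [15, 0] -> [0, 15]
  [28, -32, 28, 33, -9, -4, 45] -> [-28, 32, -28, -33, 9, 4, -45] -> [-28, 32, -33, 9, 4, -45] -> [-28, 32] -> [32, -28] -> [-28, 32]
  [-29, 41, -40, -8, -3] -> [29, -41, 40, 8, 3] -> [29, -41, 40, 8, 3] -> [29, -41] -> [29, -41] -> [-41, 29]
  [35, 50, 8, 27, 6] -> [-35, -50, -8, -27, -6] -> [-35, -50, -8, -27, -6] -> [-35, -50] -> [-35, -50] -> [-50, -35]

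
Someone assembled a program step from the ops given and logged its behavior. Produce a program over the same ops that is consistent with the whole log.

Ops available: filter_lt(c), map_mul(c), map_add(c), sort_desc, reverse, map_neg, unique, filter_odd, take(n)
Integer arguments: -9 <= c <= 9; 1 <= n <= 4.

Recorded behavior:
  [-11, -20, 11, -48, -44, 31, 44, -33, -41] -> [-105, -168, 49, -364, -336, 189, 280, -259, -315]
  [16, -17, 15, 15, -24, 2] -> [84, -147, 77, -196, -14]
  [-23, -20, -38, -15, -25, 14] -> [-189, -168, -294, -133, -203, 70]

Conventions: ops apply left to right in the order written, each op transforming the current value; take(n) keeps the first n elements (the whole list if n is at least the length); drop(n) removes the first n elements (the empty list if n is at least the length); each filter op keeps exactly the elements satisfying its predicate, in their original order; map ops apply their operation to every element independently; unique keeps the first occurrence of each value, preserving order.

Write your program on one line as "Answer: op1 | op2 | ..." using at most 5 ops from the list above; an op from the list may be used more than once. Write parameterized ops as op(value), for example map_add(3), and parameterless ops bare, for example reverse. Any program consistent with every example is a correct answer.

map_add(-4) | map_neg | unique | map_neg | map_mul(7)

Check, running the answer program on each example:
  [-11, -20, 11, -48, -44, 31, 44, -33, -41] -> [-15, -24, 7, -52, -48, 27, 40, -37, -45] -> [15, 24, -7, 52, 48, -27, -40, 37, 45] -> [15, 24, -7, 52, 48, -27, -40, 37, 45] -> [-15, -24, 7, -52, -48, 27, 40, -37, -45] -> [-105, -168, 49, -364, -336, 189, 280, -259, -315]
  [16, -17, 15, 15, -24, 2] -> [12, -21, 11, 11, -28, -2] -> [-12, 21, -11, -11, 28, 2] -> [-12, 21, -11, 28, 2] -> [12, -21, 11, -28, -2] -> [84, -147, 77, -196, -14]
  [-23, -20, -38, -15, -25, 14] -> [-27, -24, -42, -19, -29, 10] -> [27, 24, 42, 19, 29, -10] -> [27, 24, 42, 19, 29, -10] -> [-27, -24, -42, -19, -29, 10] -> [-189, -168, -294, -133, -203, 70]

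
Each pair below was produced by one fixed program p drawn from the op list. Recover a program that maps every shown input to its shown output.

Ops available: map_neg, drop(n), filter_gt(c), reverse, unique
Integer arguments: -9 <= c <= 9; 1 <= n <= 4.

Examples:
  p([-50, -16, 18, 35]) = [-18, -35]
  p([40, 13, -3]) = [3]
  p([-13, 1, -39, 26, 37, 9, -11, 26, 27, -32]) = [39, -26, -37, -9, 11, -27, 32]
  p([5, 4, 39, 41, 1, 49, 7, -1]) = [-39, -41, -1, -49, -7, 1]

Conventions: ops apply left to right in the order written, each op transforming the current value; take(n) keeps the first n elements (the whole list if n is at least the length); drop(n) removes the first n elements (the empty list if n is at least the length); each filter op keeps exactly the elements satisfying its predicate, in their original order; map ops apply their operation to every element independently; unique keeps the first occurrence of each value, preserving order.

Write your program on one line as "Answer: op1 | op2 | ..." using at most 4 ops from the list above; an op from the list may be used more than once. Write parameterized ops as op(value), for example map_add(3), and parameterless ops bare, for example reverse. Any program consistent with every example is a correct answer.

drop(1) | unique | map_neg | drop(1)

Check, running the answer program on each example:
  [-50, -16, 18, 35] -> [-16, 18, 35] -> [-16, 18, 35] -> [16, -18, -35] -> [-18, -35]
  [40, 13, -3] -> [13, -3] -> [13, -3] -> [-13, 3] -> [3]
  [-13, 1, -39, 26, 37, 9, -11, 26, 27, -32] -> [1, -39, 26, 37, 9, -11, 26, 27, -32] -> [1, -39, 26, 37, 9, -11, 27, -32] -> [-1, 39, -26, -37, -9, 11, -27, 32] -> [39, -26, -37, -9, 11, -27, 32]
  [5, 4, 39, 41, 1, 49, 7, -1] -> [4, 39, 41, 1, 49, 7, -1] -> [4, 39, 41, 1, 49, 7, -1] -> [-4, -39, -41, -1, -49, -7, 1] -> [-39, -41, -1, -49, -7, 1]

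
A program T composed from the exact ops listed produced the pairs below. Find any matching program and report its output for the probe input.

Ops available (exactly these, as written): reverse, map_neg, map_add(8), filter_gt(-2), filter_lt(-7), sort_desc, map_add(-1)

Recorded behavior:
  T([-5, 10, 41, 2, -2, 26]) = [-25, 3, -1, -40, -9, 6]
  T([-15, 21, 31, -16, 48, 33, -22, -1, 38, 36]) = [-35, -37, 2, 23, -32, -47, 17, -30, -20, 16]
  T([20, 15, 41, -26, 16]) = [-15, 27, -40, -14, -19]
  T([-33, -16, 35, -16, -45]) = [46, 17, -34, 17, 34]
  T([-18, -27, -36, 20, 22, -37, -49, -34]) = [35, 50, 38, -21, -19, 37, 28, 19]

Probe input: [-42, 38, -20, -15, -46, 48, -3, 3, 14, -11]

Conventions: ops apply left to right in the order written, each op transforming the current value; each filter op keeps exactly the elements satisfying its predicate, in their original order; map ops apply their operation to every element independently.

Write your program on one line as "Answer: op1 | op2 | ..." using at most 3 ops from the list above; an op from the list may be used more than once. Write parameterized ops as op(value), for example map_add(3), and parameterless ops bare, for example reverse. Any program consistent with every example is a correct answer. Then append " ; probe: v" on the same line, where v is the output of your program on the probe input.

reverse | map_add(-1) | map_neg ; probe: [12, -13, -2, 4, -47, 47, 16, 21, -37, 43]

Check, running the answer program on each example:
  [-5, 10, 41, 2, -2, 26] -> [26, -2, 2, 41, 10, -5] -> [25, -3, 1, 40, 9, -6] -> [-25, 3, -1, -40, -9, 6]
  [-15, 21, 31, -16, 48, 33, -22, -1, 38, 36] -> [36, 38, -1, -22, 33, 48, -16, 31, 21, -15] -> [35, 37, -2, -23, 32, 47, -17, 30, 20, -16] -> [-35, -37, 2, 23, -32, -47, 17, -30, -20, 16]
  [20, 15, 41, -26, 16] -> [16, -26, 41, 15, 20] -> [15, -27, 40, 14, 19] -> [-15, 27, -40, -14, -19]
  [-33, -16, 35, -16, -45] -> [-45, -16, 35, -16, -33] -> [-46, -17, 34, -17, -34] -> [46, 17, -34, 17, 34]
  [-18, -27, -36, 20, 22, -37, -49, -34] -> [-34, -49, -37, 22, 20, -36, -27, -18] -> [-35, -50, -38, 21, 19, -37, -28, -19] -> [35, 50, 38, -21, -19, 37, 28, 19]
  probe: [-42, 38, -20, -15, -46, 48, -3, 3, 14, -11] -> [-11, 14, 3, -3, 48, -46, -15, -20, 38, -42] -> [-12, 13, 2, -4, 47, -47, -16, -21, 37, -43] -> [12, -13, -2, 4, -47, 47, 16, 21, -37, 43]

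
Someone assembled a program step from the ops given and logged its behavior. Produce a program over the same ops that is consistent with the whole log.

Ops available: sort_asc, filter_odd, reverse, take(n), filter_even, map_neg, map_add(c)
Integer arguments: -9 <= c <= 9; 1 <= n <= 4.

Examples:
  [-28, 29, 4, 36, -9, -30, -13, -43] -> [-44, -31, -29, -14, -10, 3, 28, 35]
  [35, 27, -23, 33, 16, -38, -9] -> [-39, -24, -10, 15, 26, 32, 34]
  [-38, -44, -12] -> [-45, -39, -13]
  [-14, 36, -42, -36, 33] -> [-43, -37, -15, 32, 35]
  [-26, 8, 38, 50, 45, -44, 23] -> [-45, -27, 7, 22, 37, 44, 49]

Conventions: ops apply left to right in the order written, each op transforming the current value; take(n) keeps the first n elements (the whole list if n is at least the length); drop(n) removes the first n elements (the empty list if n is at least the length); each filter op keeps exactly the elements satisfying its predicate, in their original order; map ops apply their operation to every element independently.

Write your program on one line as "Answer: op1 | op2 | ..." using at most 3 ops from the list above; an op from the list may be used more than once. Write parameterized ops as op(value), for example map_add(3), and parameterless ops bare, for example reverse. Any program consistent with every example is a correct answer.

sort_asc | map_add(-1)

Check, running the answer program on each example:
  [-28, 29, 4, 36, -9, -30, -13, -43] -> [-43, -30, -28, -13, -9, 4, 29, 36] -> [-44, -31, -29, -14, -10, 3, 28, 35]
  [35, 27, -23, 33, 16, -38, -9] -> [-38, -23, -9, 16, 27, 33, 35] -> [-39, -24, -10, 15, 26, 32, 34]
  [-38, -44, -12] -> [-44, -38, -12] -> [-45, -39, -13]
  [-14, 36, -42, -36, 33] -> [-42, -36, -14, 33, 36] -> [-43, -37, -15, 32, 35]
  [-26, 8, 38, 50, 45, -44, 23] -> [-44, -26, 8, 23, 38, 45, 50] -> [-45, -27, 7, 22, 37, 44, 49]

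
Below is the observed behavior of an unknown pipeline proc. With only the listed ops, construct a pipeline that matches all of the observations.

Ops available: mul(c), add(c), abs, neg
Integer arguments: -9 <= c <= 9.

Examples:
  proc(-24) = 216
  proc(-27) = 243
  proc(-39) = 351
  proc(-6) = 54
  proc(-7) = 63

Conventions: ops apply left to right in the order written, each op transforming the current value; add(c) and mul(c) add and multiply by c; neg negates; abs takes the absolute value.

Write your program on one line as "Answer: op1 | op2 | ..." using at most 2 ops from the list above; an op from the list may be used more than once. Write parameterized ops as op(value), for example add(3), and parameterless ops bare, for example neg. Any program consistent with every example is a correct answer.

neg | mul(9)

Check, running the answer program on each example:
  -24 -> 24 -> 216
  -27 -> 27 -> 243
  -39 -> 39 -> 351
  -6 -> 6 -> 54
  -7 -> 7 -> 63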